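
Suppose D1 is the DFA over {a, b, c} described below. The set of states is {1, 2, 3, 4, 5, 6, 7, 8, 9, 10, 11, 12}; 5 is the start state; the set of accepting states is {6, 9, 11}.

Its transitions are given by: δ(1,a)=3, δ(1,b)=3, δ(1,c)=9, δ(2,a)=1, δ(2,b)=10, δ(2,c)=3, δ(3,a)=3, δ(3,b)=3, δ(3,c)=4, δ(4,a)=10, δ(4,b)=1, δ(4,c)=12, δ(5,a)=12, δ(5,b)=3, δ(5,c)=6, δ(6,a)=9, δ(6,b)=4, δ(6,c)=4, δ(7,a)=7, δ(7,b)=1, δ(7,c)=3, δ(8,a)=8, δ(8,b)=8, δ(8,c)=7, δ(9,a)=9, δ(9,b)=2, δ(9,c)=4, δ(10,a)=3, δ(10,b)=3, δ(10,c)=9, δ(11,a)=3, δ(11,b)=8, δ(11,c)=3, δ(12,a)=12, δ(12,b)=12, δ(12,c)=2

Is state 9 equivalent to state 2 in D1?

Reachable states from the start: {1,2,3,4,5,6,9,10,12}. Unreachable: {7,8,11} — drop them.
P0 = {6,9} | {1,2,3,4,5,10,12}.
Refine {1,2,3,4,5,10,12} on symbol c: members go to different blocks, giving {2,3,4,12} and {1,5,10}.
Split {2,3,4,12} by δ(·,a) → {2,4} and {3,12}.
No further refinement is possible. Final partition (4 blocks): {6,9} | {2,4} | {1,5,10} | {3,12}.
9 and 2 end up in different blocks, so they are distinguishable. For instance, the string 'ε' is accepted from only 9.

No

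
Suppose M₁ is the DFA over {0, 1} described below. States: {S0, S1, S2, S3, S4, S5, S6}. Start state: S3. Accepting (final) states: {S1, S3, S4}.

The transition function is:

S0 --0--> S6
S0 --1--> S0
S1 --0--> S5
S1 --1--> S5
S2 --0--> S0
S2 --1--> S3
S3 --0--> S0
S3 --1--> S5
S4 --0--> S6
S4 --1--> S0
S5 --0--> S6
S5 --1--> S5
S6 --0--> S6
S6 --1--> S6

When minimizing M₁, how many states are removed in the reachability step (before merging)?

3

BFS from S3 reaches {S0, S3, S5, S6}; the 3 state(s) S1, S2, S4 are never visited.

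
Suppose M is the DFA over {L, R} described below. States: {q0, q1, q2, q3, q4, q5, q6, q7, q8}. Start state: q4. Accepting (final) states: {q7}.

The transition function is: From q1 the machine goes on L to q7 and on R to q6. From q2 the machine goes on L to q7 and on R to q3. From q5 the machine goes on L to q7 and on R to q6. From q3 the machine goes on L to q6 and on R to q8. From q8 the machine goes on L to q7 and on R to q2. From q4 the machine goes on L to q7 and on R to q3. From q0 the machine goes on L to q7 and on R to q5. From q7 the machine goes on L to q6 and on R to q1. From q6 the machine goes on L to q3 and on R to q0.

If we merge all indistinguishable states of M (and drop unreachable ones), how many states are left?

4

P0 = {q7} | {q0,q1,q2,q3,q4,q5,q6,q8}.
Split {q0,q1,q2,q3,q4,q5,q6,q8} by δ(·,L) → {q0,q1,q2,q4,q5,q8} and {q3,q6}.
Refine {q0,q1,q2,q4,q5,q8} on symbol R: members go to different blocks, giving {q1,q2,q4,q5} and {q0,q8}.
Stable partition: {q7} | {q1,q2,q4,q5} | {q3,q6} | {q0,q8} — 4 equivalence classes.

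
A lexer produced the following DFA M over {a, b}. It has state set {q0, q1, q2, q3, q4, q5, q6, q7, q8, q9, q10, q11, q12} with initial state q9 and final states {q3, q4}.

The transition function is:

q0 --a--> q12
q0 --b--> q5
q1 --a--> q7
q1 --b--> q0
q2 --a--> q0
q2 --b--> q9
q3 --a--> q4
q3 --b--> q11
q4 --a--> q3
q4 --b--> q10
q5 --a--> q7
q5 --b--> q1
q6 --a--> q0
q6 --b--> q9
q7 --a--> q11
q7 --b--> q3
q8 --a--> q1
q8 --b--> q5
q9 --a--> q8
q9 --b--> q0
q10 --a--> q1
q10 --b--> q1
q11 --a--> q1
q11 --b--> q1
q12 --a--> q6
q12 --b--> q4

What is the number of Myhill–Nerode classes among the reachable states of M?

States {q2} cannot be reached from the start state, so discard them.
P0 = {q3,q4} | {q0,q1,q5,q6,q7,q8,q9,q10,q11,q12}.
Refine {q0,q1,q5,q6,q7,q8,q9,q10,q11,q12} on symbol b: members go to different blocks, giving {q0,q1,q5,q6,q8,q9,q10,q11} and {q7,q12}.
On input a, block {q0,q1,q5,q6,q8,q9,q10,q11} splits into {q6,q8,q9,q10,q11} and {q0,q1,q5}.
Split {q6,q8,q9,q10,q11} by δ(·,a) → {q6,q8,q10,q11} and {q9}.
Refine {q6,q8,q10,q11} on symbol b: members go to different blocks, giving {q8,q10,q11} and {q6}.
Split {q7,q12} by δ(·,a) → {q7} and {q12}.
Refine {q0,q1,q5} on symbol a: members go to different blocks, giving {q1,q5} and {q0}.
On input b, block {q1,q5} splits into {q1} and {q5}.
Refine {q8,q10,q11} on symbol b: members go to different blocks, giving {q10,q11} and {q8}.
No further refinement is possible. Final partition (10 blocks): {q3,q4} | {q10,q11} | {q7} | {q1} | {q9} | {q6} | {q12} | {q0} | {q5} | {q8}.

10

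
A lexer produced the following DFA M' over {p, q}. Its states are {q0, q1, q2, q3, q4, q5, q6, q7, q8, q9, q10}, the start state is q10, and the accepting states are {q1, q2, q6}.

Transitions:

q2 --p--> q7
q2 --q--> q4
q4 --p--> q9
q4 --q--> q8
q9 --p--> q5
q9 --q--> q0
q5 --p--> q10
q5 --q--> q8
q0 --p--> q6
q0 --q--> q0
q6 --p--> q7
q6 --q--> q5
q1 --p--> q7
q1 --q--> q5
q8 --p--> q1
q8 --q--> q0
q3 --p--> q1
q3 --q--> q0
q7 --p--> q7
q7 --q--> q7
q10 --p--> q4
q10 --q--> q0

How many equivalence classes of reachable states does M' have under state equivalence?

4

First remove the unreachable states {q2,q3}; 9 states remain.
P0 = {q1,q6} | {q0,q4,q5,q7,q8,q9,q10}.
On input p, block {q0,q4,q5,q7,q8,q9,q10} splits into {q4,q5,q7,q9,q10} and {q0,q8}.
On input q, block {q4,q5,q7,q9,q10} splits into {q4,q5,q9,q10} and {q7}.
The partition is now stable with 4 blocks: {q1,q6} | {q4,q5,q9,q10} | {q0,q8} | {q7}.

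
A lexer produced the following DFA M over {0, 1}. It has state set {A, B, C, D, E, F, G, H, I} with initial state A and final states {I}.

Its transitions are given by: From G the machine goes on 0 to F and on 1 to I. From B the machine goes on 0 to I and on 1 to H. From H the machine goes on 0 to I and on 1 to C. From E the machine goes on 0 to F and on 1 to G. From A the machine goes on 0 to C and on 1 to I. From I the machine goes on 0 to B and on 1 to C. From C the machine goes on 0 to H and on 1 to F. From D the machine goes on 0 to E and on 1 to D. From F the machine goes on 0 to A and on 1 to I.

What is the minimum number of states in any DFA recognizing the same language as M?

First remove the unreachable states {D,E,G}; 6 states remain.
P0 = {I} | {A,B,C,F,H}.
Split {A,B,C,F,H} by δ(·,0) → {A,C,F} and {B,H}.
Split {A,C,F} by δ(·,0) → {A,F} and {C}.
Split {A,F} by δ(·,0) → {A} and {F}.
Split {B,H} by δ(·,1) → {B} and {H}.
No further refinement is possible. Final partition (6 blocks): {I} | {A} | {B} | {C} | {F} | {H}.

6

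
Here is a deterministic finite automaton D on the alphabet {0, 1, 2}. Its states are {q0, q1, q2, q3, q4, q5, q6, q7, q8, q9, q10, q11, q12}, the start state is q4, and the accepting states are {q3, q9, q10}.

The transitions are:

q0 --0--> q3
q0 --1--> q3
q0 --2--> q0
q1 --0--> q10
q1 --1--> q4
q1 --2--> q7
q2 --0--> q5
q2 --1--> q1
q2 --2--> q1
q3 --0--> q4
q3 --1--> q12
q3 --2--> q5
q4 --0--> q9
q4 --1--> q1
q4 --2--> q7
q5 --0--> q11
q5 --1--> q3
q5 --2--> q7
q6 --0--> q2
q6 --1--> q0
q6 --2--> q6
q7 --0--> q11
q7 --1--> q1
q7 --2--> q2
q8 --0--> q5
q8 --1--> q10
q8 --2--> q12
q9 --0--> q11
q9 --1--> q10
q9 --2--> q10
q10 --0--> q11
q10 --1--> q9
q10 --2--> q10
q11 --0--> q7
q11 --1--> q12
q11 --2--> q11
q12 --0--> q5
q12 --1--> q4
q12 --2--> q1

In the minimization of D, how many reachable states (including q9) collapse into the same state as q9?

States {q0,q6,q8} cannot be reached from the start state, so discard them.
P0 = {q3,q9,q10} | {q1,q2,q4,q5,q7,q11,q12}.
Split {q3,q9,q10} by δ(·,1) → {q9,q10} and {q3}.
Refine {q1,q2,q4,q5,q7,q11,q12} on symbol 0: members go to different blocks, giving {q2,q5,q7,q11,q12} and {q1,q4}.
Refine {q2,q5,q7,q11,q12} on symbol 1: members go to different blocks, giving {q2,q7,q12} and {q5} and {q11}.
Split {q2,q7,q12} by δ(·,0) → {q2,q12} and {q7}.
Stable partition: {q9,q10} | {q2,q12} | {q3} | {q1,q4} | {q5} | {q11} | {q7} — 7 equivalence classes.
The equivalence class containing q9 is {q9,q10}, of size 2.

2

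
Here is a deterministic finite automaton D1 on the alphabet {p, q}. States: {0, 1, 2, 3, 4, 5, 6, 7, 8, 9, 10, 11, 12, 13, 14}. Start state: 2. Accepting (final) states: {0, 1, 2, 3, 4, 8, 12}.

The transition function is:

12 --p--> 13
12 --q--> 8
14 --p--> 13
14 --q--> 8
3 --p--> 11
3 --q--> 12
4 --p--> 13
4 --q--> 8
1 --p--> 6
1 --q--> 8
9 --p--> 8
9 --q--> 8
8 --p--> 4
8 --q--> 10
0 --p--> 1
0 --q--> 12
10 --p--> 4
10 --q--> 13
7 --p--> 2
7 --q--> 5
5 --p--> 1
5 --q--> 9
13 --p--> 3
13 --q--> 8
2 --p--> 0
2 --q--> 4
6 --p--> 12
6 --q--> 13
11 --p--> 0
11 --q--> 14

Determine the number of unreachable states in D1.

3

Starting at 2 and following transitions, the reachable set is {0, 1, 2, 3, 4, 6, 8, 10, 11, 12, 13, 14}. That leaves 5, 7, 9 unreachable — 3 in total.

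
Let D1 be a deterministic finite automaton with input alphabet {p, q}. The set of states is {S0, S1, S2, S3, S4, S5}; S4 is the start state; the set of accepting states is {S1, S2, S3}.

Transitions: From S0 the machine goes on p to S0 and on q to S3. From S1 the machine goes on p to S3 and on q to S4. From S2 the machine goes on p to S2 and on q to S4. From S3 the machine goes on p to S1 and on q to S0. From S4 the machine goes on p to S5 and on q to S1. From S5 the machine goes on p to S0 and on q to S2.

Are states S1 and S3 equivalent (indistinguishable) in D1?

All states are reachable from the start state.
P0 = {S1,S2,S3} | {S0,S4,S5}.
Stable partition: {S1,S2,S3} | {S0,S4,S5} — 2 equivalence classes.
S1 and S3 lie in the same block of the stable partition, so they are equivalent — no string distinguishes them.

Yes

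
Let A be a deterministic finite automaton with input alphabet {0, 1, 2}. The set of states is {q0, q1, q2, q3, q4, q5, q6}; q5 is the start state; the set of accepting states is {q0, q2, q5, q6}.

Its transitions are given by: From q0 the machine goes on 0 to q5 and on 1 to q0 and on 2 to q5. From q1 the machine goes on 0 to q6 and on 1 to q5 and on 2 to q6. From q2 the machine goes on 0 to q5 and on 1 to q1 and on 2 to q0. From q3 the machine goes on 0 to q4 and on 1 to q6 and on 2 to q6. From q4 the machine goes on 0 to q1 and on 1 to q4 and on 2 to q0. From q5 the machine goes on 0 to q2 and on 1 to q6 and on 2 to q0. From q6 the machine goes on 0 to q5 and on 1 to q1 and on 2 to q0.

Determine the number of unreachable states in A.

2

Starting at q5 and following transitions, the reachable set is {q0, q1, q2, q5, q6}. That leaves q3, q4 unreachable — 2 in total.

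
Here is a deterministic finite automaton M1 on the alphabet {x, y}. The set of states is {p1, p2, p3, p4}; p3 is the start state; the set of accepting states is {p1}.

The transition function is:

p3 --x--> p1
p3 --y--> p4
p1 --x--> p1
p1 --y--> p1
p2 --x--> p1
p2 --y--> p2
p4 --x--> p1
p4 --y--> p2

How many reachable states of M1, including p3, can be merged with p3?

3

Start with accepting vs non-accepting: {p1} | {p2,p3,p4}.
The partition is now stable with 2 blocks: {p1} | {p2,p3,p4}.
State p3 belongs to the block {p2,p3,p4}, which has 3 states.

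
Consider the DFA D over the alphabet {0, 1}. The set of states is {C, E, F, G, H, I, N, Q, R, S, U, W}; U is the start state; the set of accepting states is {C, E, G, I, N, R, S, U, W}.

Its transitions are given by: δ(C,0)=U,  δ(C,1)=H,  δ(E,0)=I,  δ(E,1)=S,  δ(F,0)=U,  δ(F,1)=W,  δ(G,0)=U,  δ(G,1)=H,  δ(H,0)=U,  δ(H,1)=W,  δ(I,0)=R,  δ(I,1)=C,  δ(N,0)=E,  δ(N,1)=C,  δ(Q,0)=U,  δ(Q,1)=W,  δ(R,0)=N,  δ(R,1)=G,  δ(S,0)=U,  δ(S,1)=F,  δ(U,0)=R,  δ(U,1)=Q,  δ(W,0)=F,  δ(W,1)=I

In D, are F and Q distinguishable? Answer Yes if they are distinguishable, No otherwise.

No

Start with accepting vs non-accepting: {C,E,G,I,N,R,S,U,W} | {F,H,Q}.
Split {C,E,G,I,N,R,S,U,W} by δ(·,0) → {C,E,G,I,N,R,S,U} and {W}.
Split {C,E,G,I,N,R,S,U} by δ(·,1) → {E,I,N,R} and {C,G,S,U}.
Split {C,G,S,U} by δ(·,0) → {C,G,S} and {U}.
The partition is now stable with 5 blocks: {E,I,N,R} | {F,H,Q} | {W} | {C,G,S} | {U}.
F and Q lie in the same block of the stable partition, so they are equivalent — no string distinguishes them.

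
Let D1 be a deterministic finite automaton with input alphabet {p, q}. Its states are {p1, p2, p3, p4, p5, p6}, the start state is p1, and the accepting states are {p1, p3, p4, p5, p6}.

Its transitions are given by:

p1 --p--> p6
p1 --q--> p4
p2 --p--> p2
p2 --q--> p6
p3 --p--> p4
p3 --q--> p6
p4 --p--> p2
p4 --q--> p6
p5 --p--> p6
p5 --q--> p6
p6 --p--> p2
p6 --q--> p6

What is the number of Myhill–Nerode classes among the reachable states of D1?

3

Reachable states from the start: {p1,p2,p4,p6}. Unreachable: {p3,p5} — drop them.
Start with accepting vs non-accepting: {p1,p4,p6} | {p2}.
On input p, block {p1,p4,p6} splits into {p4,p6} and {p1}.
Stable partition: {p4,p6} | {p2} | {p1} — 3 equivalence classes.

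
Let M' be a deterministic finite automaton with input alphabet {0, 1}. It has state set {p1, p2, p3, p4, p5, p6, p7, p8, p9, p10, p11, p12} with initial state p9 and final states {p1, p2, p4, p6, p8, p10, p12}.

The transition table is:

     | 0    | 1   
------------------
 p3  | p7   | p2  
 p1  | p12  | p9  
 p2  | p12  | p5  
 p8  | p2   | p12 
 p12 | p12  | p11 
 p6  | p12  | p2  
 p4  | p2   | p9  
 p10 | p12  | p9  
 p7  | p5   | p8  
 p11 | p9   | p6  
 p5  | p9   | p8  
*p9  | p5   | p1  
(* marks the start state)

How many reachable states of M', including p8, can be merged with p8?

2

Reachable states from the start: {p1,p2,p5,p6,p8,p9,p11,p12}. Unreachable: {p3,p4,p7,p10} — drop them.
Start with accepting vs non-accepting: {p1,p2,p6,p8,p12} | {p5,p9,p11}.
On input 1, block {p1,p2,p6,p8,p12} splits into {p1,p2,p12} and {p6,p8}.
Split {p5,p9,p11} by δ(·,1) → {p5,p11} and {p9}.
On input 1, block {p1,p2,p12} splits into {p2,p12} and {p1}.
The partition is now stable with 5 blocks: {p2,p12} | {p5,p11} | {p6,p8} | {p9} | {p1}.
State p8 belongs to the block {p6,p8}, which has 2 states.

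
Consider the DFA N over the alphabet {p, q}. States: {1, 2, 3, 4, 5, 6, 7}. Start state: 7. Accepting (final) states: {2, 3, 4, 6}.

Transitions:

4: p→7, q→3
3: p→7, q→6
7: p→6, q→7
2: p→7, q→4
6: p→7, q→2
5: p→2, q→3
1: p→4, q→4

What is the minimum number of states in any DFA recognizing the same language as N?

2

Reachable states from the start: {2,3,4,6,7}. Unreachable: {1,5} — drop them.
P0 = {2,3,4,6} | {7}.
The partition is now stable with 2 blocks: {2,3,4,6} | {7}.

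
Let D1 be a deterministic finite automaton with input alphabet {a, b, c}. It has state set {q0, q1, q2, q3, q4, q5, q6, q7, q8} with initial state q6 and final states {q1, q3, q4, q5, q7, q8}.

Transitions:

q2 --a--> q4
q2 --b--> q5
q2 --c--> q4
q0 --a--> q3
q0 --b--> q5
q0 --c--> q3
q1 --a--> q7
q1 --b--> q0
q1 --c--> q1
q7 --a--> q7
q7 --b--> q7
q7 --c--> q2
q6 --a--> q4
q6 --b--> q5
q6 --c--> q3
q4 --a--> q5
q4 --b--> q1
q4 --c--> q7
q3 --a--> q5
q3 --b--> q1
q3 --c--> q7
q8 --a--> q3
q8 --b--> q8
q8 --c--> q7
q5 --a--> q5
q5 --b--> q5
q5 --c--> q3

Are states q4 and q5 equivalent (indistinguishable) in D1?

States {q8} cannot be reached from the start state, so discard them.
Initial partition by acceptance: {q1,q3,q4,q5,q7} | {q0,q2,q6}.
On input b, block {q1,q3,q4,q5,q7} splits into {q3,q4,q5,q7} and {q1}.
Refine {q3,q4,q5,q7} on symbol b: members go to different blocks, giving {q3,q4} and {q5,q7}.
On input c, block {q5,q7} splits into {q5} and {q7}.
The partition is now stable with 5 blocks: {q3,q4} | {q0,q2,q6} | {q1} | {q5} | {q7}.
q4 and q5 end up in different blocks, so they are distinguishable. For instance, the string 'bb' is accepted from only q5.

No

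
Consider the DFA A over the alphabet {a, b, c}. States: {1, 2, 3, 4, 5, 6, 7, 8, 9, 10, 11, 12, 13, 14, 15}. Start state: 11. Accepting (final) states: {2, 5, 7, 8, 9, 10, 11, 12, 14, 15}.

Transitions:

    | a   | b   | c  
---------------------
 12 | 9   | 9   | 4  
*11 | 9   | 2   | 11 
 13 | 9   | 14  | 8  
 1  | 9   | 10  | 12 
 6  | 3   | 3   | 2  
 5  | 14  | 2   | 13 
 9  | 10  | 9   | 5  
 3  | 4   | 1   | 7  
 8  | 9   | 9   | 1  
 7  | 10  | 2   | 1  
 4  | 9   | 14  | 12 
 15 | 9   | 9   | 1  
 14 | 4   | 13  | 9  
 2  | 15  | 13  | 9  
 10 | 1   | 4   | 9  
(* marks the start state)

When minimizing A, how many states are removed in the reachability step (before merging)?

Starting at 11 and following transitions, the reachable set is {1, 2, 4, 5, 8, 9, 10, 11, 12, 13, 14, 15}. That leaves 3, 6, 7 unreachable — 3 in total.

3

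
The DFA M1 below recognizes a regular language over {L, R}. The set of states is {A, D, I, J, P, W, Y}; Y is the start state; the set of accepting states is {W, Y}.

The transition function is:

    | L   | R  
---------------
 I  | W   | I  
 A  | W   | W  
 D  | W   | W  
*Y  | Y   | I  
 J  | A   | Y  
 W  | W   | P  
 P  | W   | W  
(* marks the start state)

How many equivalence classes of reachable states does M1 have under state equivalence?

4

First remove the unreachable states {A,D,J}; 4 states remain.
P0 = {W,Y} | {I,P}.
Split {I,P} by δ(·,R) → {I} and {P}.
Refine {W,Y} on symbol R: members go to different blocks, giving {Y} and {W}.
No further refinement is possible. Final partition (4 blocks): {Y} | {I} | {P} | {W}.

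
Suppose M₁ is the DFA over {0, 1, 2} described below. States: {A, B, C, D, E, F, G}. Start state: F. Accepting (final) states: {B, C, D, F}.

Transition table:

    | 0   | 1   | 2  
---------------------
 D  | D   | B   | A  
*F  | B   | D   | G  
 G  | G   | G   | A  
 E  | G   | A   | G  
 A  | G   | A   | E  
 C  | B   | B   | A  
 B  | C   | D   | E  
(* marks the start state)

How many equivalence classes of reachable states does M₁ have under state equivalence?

2

All states are reachable from the start state.
P0 = {B,C,D,F} | {A,E,G}.
No further refinement is possible. Final partition (2 blocks): {B,C,D,F} | {A,E,G}.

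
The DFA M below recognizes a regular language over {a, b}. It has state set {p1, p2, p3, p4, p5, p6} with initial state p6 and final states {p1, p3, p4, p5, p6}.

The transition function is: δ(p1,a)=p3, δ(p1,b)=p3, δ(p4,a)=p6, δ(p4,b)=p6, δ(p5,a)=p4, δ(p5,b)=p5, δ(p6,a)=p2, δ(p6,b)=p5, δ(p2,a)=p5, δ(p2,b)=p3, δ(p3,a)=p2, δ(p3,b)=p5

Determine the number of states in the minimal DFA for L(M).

States {p1} cannot be reached from the start state, so discard them.
P0 = {p3,p4,p5,p6} | {p2}.
Split {p3,p4,p5,p6} by δ(·,a) → {p3,p6} and {p4,p5}.
Refine {p4,p5} on symbol a: members go to different blocks, giving {p4} and {p5}.
Stable partition: {p3,p6} | {p2} | {p4} | {p5} — 4 equivalence classes.

4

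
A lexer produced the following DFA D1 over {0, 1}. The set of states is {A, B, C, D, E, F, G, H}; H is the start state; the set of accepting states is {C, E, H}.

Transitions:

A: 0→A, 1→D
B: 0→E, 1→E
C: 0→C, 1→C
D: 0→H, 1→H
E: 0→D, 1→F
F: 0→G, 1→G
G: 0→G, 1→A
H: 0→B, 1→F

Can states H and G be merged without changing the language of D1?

States {C} cannot be reached from the start state, so discard them.
Initial partition by acceptance: {E,H} | {A,B,D,F,G}.
Split {A,B,D,F,G} by δ(·,0) → {A,F,G} and {B,D}.
On input 1, block {A,F,G} splits into {F,G} and {A}.
Split {F,G} by δ(·,1) → {F} and {G}.
Stable partition: {E,H} | {F} | {B,D} | {A} | {G} — 5 equivalence classes.
H and G end up in different blocks, so they are distinguishable. For instance, the string 'ε' is accepted from only H.

No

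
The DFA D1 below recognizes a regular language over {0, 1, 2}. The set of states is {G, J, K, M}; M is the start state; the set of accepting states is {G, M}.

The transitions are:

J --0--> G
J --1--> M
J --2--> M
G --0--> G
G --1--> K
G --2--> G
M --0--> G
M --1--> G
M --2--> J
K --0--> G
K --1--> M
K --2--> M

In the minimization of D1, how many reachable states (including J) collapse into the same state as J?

Every state is reachable, so we keep all 4.
P0 = {G,M} | {J,K}.
Refine {G,M} on symbol 1: members go to different blocks, giving {M} and {G}.
No further refinement is possible. Final partition (3 blocks): {M} | {J,K} | {G}.
The equivalence class containing J is {J,K}, of size 2.

2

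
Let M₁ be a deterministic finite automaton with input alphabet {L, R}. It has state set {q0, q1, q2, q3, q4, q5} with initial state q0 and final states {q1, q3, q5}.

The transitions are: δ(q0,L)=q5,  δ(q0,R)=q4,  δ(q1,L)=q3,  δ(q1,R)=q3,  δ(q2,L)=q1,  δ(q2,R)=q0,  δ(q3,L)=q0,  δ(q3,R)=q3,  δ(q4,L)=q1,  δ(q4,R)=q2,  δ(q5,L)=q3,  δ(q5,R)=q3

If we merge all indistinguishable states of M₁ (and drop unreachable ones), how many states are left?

Start with accepting vs non-accepting: {q1,q3,q5} | {q0,q2,q4}.
On input L, block {q1,q3,q5} splits into {q1,q5} and {q3}.
No further refinement is possible. Final partition (3 blocks): {q1,q5} | {q0,q2,q4} | {q3}.

3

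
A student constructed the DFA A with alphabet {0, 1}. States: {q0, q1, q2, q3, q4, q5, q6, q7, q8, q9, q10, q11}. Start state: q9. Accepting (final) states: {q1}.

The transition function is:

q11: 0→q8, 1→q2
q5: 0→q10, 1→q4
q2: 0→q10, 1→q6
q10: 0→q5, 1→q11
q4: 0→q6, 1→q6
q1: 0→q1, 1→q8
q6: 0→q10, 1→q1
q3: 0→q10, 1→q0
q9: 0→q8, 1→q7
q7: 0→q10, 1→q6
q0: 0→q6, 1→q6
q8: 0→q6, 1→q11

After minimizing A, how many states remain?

First remove the unreachable states {q0,q3}; 10 states remain.
Start with accepting vs non-accepting: {q1} | {q2,q4,q5,q6,q7,q8,q9,q10,q11}.
On input 1, block {q2,q4,q5,q6,q7,q8,q9,q10,q11} splits into {q2,q4,q5,q7,q8,q9,q10,q11} and {q6}.
Split {q2,q4,q5,q7,q8,q9,q10,q11} by δ(·,0) → {q2,q5,q7,q9,q10,q11} and {q4,q8}.
On input 0, block {q2,q5,q7,q9,q10,q11} splits into {q2,q5,q7,q10} and {q9,q11}.
Refine {q2,q5,q7,q10} on symbol 1: members go to different blocks, giving {q2,q7} and {q5} and {q10}.
Split {q4,q8} by δ(·,1) → {q4} and {q8}.
Stable partition: {q1} | {q2,q7} | {q6} | {q4} | {q9,q11} | {q5} | {q10} | {q8} — 8 equivalence classes.

8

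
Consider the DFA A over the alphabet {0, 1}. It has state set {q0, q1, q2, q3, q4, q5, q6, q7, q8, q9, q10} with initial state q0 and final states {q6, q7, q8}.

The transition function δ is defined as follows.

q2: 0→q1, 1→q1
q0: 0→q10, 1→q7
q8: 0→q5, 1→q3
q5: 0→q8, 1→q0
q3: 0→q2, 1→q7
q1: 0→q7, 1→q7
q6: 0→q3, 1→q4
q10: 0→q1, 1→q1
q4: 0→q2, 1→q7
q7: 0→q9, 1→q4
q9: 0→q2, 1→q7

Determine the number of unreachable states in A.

BFS from q0 reaches {q0, q1, q2, q4, q7, q9, q10}; the 4 state(s) q3, q5, q6, q8 are never visited.

4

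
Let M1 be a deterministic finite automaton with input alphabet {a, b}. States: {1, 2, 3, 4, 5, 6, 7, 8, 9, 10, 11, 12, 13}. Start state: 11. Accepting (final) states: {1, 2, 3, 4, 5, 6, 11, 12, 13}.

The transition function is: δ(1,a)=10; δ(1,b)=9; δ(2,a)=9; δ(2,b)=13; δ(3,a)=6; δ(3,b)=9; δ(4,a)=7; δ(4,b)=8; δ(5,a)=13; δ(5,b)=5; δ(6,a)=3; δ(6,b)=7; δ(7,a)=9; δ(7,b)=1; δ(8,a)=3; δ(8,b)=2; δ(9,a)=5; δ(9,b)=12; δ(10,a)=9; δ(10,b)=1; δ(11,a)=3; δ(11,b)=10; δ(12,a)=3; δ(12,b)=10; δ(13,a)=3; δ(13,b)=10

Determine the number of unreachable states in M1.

3

Starting at 11 and following transitions, the reachable set is {1, 3, 5, 6, 7, 9, 10, 11, 12, 13}. That leaves 2, 4, 8 unreachable — 3 in total.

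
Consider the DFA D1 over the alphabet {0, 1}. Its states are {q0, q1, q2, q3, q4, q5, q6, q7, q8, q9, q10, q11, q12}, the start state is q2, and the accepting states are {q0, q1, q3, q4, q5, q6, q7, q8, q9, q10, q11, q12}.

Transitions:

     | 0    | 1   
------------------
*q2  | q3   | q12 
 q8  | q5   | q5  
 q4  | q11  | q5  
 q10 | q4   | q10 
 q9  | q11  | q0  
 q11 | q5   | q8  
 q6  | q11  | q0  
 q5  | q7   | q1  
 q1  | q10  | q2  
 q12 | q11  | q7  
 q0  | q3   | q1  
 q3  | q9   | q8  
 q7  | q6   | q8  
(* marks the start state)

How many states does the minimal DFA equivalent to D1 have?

9

All states are reachable from the start state.
P0 = {q0,q1,q3,q4,q5,q6,q7,q8,q9,q10,q11,q12} | {q2}.
Refine {q0,q1,q3,q4,q5,q6,q7,q8,q9,q10,q11,q12} on symbol 1: members go to different blocks, giving {q0,q3,q4,q5,q6,q7,q8,q9,q10,q11,q12} and {q1}.
On input 1, block {q0,q3,q4,q5,q6,q7,q8,q9,q10,q11,q12} splits into {q3,q4,q6,q7,q8,q9,q10,q11,q12} and {q0,q5}.
On input 0, block {q3,q4,q6,q7,q8,q9,q10,q11,q12} splits into {q3,q4,q6,q7,q9,q10,q12} and {q8,q11}.
Refine {q3,q4,q6,q7,q9,q10,q12} on symbol 0: members go to different blocks, giving {q4,q6,q9,q12} and {q3,q7,q10}.
Split {q4,q6,q9,q12} by δ(·,1) → {q4,q6,q9} and {q12}.
On input 1, block {q8,q11} splits into {q8} and {q11}.
Split {q3,q7,q10} by δ(·,1) → {q3,q7} and {q10}.
Stable partition: {q4,q6,q9} | {q2} | {q1} | {q0,q5} | {q8} | {q3,q7} | {q12} | {q11} | {q10} — 9 equivalence classes.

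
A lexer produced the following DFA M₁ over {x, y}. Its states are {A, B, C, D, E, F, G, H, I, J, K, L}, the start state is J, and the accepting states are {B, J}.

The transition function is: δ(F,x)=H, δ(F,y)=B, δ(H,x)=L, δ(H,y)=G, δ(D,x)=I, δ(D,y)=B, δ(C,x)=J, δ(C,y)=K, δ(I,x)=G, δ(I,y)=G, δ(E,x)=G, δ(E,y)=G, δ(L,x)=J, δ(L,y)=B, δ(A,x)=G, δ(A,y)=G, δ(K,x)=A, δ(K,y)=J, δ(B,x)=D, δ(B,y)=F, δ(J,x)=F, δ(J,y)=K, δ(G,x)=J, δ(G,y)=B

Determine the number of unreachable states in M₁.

2

No path from J leads to C, E; the other 10 states are all reachable.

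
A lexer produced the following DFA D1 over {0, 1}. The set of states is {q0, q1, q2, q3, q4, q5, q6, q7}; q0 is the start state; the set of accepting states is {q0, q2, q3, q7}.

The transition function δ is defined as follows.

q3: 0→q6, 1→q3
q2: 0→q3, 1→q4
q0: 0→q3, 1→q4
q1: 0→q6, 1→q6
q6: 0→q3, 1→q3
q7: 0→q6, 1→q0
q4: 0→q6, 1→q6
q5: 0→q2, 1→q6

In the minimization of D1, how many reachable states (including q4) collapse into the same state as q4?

Reachable states from the start: {q0,q3,q4,q6}. Unreachable: {q1,q2,q5,q7} — drop them.
Start with accepting vs non-accepting: {q0,q3} | {q4,q6}.
Split {q0,q3} by δ(·,0) → {q0} and {q3}.
Split {q4,q6} by δ(·,0) → {q4} and {q6}.
Stable partition: {q0} | {q4} | {q3} | {q6} — 4 equivalence classes.
The equivalence class containing q4 is {q4}, of size 1.

1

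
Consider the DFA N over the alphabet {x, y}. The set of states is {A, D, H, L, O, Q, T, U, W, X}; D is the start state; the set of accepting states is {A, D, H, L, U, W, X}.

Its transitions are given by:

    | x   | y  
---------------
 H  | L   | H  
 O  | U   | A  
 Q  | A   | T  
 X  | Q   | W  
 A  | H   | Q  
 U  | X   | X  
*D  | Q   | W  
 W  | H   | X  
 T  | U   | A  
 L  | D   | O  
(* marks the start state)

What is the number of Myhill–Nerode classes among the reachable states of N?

8

All states are reachable from the start state.
P0 = {A,D,H,L,U,W,X} | {O,Q,T}.
Refine {A,D,H,L,U,W,X} on symbol x: members go to different blocks, giving {A,H,L,U,W} and {D,X}.
On input x, block {A,H,L,U,W} splits into {A,H,W} and {L,U}.
On input x, block {A,H,W} splits into {A,W} and {H}.
Refine {A,W} on symbol y: members go to different blocks, giving {A} and {W}.
Refine {O,Q,T} on symbol x: members go to different blocks, giving {O,T} and {Q}.
Refine {L,U} on symbol y: members go to different blocks, giving {L} and {U}.
Stable partition: {A} | {O,T} | {D,X} | {L} | {H} | {W} | {Q} | {U} — 8 equivalence classes.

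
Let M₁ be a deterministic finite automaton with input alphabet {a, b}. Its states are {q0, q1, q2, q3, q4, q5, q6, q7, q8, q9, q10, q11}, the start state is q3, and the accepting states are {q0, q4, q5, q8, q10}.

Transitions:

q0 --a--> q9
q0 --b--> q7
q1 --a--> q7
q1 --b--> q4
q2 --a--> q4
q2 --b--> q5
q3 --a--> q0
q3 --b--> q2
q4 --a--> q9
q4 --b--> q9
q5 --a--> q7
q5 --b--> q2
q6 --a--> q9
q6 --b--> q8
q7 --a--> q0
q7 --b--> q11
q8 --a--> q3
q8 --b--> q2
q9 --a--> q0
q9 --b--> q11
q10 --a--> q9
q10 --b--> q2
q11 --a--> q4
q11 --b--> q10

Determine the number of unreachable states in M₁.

3

BFS from q3 reaches {q0, q2, q3, q4, q5, q7, q9, q10, q11}; the 3 state(s) q1, q6, q8 are never visited.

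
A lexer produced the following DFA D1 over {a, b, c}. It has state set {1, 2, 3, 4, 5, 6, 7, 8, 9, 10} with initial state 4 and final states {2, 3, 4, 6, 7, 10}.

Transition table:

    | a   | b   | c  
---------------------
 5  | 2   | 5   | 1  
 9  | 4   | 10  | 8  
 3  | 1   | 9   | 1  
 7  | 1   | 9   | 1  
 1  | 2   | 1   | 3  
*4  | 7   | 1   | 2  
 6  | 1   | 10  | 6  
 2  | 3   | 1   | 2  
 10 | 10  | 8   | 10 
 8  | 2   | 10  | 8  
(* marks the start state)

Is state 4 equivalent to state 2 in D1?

First remove the unreachable states {5,6}; 8 states remain.
Start with accepting vs non-accepting: {2,3,4,7,10} | {1,8,9}.
Refine {2,3,4,7,10} on symbol a: members go to different blocks, giving {2,4,10} and {3,7}.
Refine {2,4,10} on symbol a: members go to different blocks, giving {2,4} and {10}.
Refine {1,8,9} on symbol b: members go to different blocks, giving {8,9} and {1}.
No further refinement is possible. Final partition (5 blocks): {2,4} | {8,9} | {3,7} | {10} | {1}.
4 and 2 lie in the same block of the stable partition, so they are equivalent — no string distinguishes them.

Yes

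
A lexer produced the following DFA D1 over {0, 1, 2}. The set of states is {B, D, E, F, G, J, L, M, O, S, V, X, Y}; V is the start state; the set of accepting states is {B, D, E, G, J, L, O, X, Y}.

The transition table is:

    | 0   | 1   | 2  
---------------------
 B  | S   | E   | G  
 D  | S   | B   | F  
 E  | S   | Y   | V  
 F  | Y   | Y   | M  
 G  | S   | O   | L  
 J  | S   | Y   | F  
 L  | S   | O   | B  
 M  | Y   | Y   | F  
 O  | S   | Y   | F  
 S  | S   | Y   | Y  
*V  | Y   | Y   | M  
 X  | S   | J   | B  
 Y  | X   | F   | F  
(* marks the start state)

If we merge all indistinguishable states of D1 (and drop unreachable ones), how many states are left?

5

States {D} cannot be reached from the start state, so discard them.
Initial partition by acceptance: {B,E,G,J,L,O,X,Y} | {F,M,S,V}.
Split {B,E,G,J,L,O,X,Y} by δ(·,0) → {B,E,G,J,L,O,X} and {Y}.
On input 1, block {B,E,G,J,L,O,X} splits into {B,G,L,X} and {E,J,O}.
Refine {F,M,S,V} on symbol 0: members go to different blocks, giving {F,M,V} and {S}.
Stable partition: {B,G,L,X} | {F,M,V} | {Y} | {E,J,O} | {S} — 5 equivalence classes.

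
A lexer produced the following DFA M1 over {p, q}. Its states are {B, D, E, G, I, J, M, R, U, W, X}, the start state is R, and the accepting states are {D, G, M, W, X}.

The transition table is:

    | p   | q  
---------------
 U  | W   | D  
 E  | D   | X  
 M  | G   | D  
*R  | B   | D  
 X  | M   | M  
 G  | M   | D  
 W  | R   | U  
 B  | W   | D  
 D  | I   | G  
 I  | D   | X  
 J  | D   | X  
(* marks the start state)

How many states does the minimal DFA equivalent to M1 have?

Reachable states from the start: {B,D,G,I,M,R,U,W,X}. Unreachable: {E,J} — drop them.
Start with accepting vs non-accepting: {D,G,M,W,X} | {B,I,R,U}.
On input p, block {D,G,M,W,X} splits into {G,M,X} and {D,W}.
Split {G,M,X} by δ(·,q) → {G,M} and {X}.
Split {B,I,R,U} by δ(·,p) → {B,I,U} and {R}.
Split {B,I,U} by δ(·,q) → {B,U} and {I}.
Split {D,W} by δ(·,p) → {D} and {W}.
No further refinement is possible. Final partition (7 blocks): {G,M} | {B,U} | {D} | {X} | {R} | {I} | {W}.

7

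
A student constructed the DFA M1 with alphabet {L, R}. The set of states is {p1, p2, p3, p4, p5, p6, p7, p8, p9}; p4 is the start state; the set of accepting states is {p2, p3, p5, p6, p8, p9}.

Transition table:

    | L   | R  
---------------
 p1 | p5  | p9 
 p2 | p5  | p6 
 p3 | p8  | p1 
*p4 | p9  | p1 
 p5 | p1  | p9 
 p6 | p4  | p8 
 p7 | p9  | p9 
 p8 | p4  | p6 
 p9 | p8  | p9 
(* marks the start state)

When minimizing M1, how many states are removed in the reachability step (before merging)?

BFS from p4 reaches {p1, p4, p5, p6, p8, p9}; the 3 state(s) p2, p3, p7 are never visited.

3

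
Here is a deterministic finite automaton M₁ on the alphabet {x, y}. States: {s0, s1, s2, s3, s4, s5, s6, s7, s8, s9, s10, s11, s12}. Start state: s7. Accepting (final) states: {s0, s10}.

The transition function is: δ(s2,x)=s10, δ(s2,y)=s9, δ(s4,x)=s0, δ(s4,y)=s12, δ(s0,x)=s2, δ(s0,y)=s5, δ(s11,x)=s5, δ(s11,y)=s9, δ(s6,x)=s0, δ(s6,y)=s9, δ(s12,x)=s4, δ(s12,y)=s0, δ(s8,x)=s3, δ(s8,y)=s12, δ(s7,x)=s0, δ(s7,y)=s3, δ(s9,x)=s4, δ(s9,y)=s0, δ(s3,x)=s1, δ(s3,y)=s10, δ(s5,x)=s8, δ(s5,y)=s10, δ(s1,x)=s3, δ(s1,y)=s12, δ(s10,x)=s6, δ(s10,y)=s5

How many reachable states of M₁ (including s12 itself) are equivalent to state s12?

2

States {s11} cannot be reached from the start state, so discard them.
P0 = {s0,s10} | {s1,s2,s3,s4,s5,s6,s7,s8,s9,s12}.
Split {s1,s2,s3,s4,s5,s6,s7,s8,s9,s12} by δ(·,x) → {s1,s3,s5,s8,s9,s12} and {s2,s4,s6,s7}.
Refine {s1,s3,s5,s8,s9,s12} on symbol x: members go to different blocks, giving {s1,s3,s5,s8} and {s9,s12}.
On input y, block {s1,s3,s5,s8} splits into {s1,s8} and {s3,s5}.
Refine {s2,s4,s6,s7} on symbol y: members go to different blocks, giving {s2,s4,s6} and {s7}.
Stable partition: {s0,s10} | {s1,s8} | {s2,s4,s6} | {s9,s12} | {s3,s5} | {s7} — 6 equivalence classes.
State s12 belongs to the block {s9,s12}, which has 2 states.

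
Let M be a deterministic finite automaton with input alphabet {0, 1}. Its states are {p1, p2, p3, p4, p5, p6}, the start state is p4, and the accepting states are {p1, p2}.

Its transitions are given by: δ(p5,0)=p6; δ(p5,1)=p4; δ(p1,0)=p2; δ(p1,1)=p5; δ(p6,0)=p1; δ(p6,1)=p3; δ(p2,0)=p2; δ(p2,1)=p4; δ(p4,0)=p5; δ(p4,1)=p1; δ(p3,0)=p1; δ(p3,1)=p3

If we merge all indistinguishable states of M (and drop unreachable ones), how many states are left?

5

All states are reachable from the start state.
Start with accepting vs non-accepting: {p1,p2} | {p3,p4,p5,p6}.
Refine {p3,p4,p5,p6} on symbol 0: members go to different blocks, giving {p3,p6} and {p4,p5}.
Split {p4,p5} by δ(·,0) → {p4} and {p5}.
Refine {p1,p2} on symbol 1: members go to different blocks, giving {p1} and {p2}.
The partition is now stable with 5 blocks: {p1} | {p3,p6} | {p4} | {p5} | {p2}.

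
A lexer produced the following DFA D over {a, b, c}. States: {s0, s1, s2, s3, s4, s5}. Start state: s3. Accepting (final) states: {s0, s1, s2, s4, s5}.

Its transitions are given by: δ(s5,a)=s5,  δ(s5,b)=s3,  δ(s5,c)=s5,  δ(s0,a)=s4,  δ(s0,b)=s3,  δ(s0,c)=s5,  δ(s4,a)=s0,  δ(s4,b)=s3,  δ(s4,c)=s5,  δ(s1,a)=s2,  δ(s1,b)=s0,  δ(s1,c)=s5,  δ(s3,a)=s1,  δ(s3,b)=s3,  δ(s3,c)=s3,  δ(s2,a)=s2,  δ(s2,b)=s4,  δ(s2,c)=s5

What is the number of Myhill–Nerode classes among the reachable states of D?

All states are reachable from the start state.
Initial partition by acceptance: {s0,s1,s2,s4,s5} | {s3}.
On input b, block {s0,s1,s2,s4,s5} splits into {s0,s4,s5} and {s1,s2}.
The partition is now stable with 3 blocks: {s0,s4,s5} | {s3} | {s1,s2}.

3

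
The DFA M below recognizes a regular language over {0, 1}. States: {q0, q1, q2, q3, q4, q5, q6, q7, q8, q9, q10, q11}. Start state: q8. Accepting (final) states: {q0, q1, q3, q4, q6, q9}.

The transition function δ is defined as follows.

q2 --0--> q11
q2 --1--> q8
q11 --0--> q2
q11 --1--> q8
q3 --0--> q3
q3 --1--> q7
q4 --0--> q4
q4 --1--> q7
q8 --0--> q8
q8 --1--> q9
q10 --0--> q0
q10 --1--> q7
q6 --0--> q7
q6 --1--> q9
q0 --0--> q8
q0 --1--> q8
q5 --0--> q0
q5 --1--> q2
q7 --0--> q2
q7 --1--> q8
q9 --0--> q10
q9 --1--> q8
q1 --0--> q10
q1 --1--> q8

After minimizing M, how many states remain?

5

First remove the unreachable states {q1,q3,q4,q5,q6}; 7 states remain.
P0 = {q0,q9} | {q2,q7,q8,q10,q11}.
On input 0, block {q2,q7,q8,q10,q11} splits into {q2,q7,q8,q11} and {q10}.
Split {q0,q9} by δ(·,0) → {q0} and {q9}.
Split {q2,q7,q8,q11} by δ(·,1) → {q2,q7,q11} and {q8}.
No further refinement is possible. Final partition (5 blocks): {q0} | {q2,q7,q11} | {q10} | {q9} | {q8}.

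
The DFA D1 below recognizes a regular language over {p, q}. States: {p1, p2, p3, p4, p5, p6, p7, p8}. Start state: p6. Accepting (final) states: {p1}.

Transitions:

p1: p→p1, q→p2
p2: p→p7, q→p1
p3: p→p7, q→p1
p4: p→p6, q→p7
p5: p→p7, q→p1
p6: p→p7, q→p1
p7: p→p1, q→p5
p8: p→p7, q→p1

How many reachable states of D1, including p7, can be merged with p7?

First remove the unreachable states {p3,p4,p8}; 5 states remain.
Start with accepting vs non-accepting: {p1} | {p2,p5,p6,p7}.
On input p, block {p2,p5,p6,p7} splits into {p2,p5,p6} and {p7}.
Stable partition: {p1} | {p2,p5,p6} | {p7} — 3 equivalence classes.
The equivalence class containing p7 is {p7}, of size 1.

1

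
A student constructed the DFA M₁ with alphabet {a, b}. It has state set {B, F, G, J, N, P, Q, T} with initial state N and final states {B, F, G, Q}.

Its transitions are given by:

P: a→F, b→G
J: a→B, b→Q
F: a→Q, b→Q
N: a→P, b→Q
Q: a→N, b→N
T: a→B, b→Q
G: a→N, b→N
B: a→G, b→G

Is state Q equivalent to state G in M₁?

Yes

States {B,J,T} cannot be reached from the start state, so discard them.
Start with accepting vs non-accepting: {F,G,Q} | {N,P}.
Refine {F,G,Q} on symbol a: members go to different blocks, giving {G,Q} and {F}.
Split {N,P} by δ(·,a) → {N} and {P}.
Stable partition: {G,Q} | {N} | {F} | {P} — 4 equivalence classes.
Q and G lie in the same block of the stable partition, so they are equivalent — no string distinguishes them.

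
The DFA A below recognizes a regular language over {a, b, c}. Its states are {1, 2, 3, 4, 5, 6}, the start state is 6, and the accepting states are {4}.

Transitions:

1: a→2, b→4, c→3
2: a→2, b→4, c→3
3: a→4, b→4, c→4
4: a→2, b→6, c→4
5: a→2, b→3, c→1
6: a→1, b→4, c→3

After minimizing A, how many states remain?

3

Reachable states from the start: {1,2,3,4,6}. Unreachable: {5} — drop them.
P0 = {4} | {1,2,3,6}.
Split {1,2,3,6} by δ(·,a) → {1,2,6} and {3}.
Stable partition: {4} | {1,2,6} | {3} — 3 equivalence classes.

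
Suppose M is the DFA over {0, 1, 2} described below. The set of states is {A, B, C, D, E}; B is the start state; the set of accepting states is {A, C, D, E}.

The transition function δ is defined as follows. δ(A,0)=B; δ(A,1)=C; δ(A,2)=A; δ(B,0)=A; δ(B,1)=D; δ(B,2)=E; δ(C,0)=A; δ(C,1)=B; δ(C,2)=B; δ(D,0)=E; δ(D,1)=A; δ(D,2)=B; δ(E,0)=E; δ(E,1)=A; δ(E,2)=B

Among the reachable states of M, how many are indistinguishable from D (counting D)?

2

Initial partition by acceptance: {A,C,D,E} | {B}.
Refine {A,C,D,E} on symbol 0: members go to different blocks, giving {C,D,E} and {A}.
Refine {C,D,E} on symbol 0: members go to different blocks, giving {D,E} and {C}.
No further refinement is possible. Final partition (4 blocks): {D,E} | {B} | {A} | {C}.
The equivalence class containing D is {D,E}, of size 2.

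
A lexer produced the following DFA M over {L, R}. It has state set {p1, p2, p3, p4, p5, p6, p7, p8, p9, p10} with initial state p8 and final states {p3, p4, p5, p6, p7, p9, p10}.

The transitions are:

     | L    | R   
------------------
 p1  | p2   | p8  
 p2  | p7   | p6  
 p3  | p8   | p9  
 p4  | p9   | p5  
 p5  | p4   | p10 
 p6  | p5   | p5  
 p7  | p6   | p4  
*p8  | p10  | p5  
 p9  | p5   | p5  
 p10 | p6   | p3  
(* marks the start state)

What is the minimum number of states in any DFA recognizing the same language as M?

6

First remove the unreachable states {p1,p2,p7}; 7 states remain.
Initial partition by acceptance: {p3,p4,p5,p6,p9,p10} | {p8}.
Split {p3,p4,p5,p6,p9,p10} by δ(·,L) → {p4,p5,p6,p9,p10} and {p3}.
On input R, block {p4,p5,p6,p9,p10} splits into {p4,p5,p6,p9} and {p10}.
Split {p4,p5,p6,p9} by δ(·,R) → {p4,p6,p9} and {p5}.
Refine {p4,p6,p9} on symbol L: members go to different blocks, giving {p6,p9} and {p4}.
Stable partition: {p6,p9} | {p8} | {p3} | {p10} | {p5} | {p4} — 6 equivalence classes.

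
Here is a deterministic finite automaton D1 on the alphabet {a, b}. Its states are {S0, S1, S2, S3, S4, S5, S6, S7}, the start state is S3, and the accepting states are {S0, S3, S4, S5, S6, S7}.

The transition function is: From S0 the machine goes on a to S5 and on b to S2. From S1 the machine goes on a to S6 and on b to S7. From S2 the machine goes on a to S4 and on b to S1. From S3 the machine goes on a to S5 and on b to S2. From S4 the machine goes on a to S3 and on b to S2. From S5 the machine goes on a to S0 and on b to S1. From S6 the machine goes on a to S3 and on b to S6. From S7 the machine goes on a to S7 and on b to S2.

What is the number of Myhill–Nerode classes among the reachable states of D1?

Every state is reachable, so we keep all 8.
P0 = {S0,S3,S4,S5,S6,S7} | {S1,S2}.
Split {S0,S3,S4,S5,S6,S7} by δ(·,b) → {S0,S3,S4,S5,S7} and {S6}.
Refine {S1,S2} on symbol a: members go to different blocks, giving {S1} and {S2}.
Split {S0,S3,S4,S5,S7} by δ(·,b) → {S0,S3,S4,S7} and {S5}.
Split {S0,S3,S4,S7} by δ(·,a) → {S0,S3} and {S4,S7}.
Split {S4,S7} by δ(·,a) → {S4} and {S7}.
Stable partition: {S0,S3} | {S1} | {S6} | {S2} | {S5} | {S4} | {S7} — 7 equivalence classes.

7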